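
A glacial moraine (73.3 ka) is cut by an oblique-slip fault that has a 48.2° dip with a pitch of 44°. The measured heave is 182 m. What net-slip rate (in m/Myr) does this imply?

5360 m/Myr

dip-slip = heave / cos(dip) = 182 / cos(48.2°) = 273.1 m
net slip = dip-slip / sin(rake) = 273.1 / sin(44°) = 393.1 m
rate = 393.1 m / 73.3 ka = 0.00536 m/yr = 5360 m/Myr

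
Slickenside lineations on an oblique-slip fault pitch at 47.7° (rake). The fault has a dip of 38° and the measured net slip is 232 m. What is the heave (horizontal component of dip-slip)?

dip-slip = net slip × sin(rake) = 232 m × sin(47.7°) = 171.6 m
heave = dip-slip × cos(dip) = 171.6 × cos(38°) = 135 m

135 m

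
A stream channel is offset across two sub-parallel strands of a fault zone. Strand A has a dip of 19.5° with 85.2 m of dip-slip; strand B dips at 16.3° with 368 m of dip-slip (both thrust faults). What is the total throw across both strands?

132 m

throw_A = 85.2 × sin(19.5°) = 28.44 m
throw_B = 368 × sin(16.3°) = 103.3 m
total = 28.44 + 103.3 = 132 m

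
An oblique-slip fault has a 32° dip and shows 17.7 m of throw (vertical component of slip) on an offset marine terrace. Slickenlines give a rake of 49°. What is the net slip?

44.3 m

dip-slip = throw / sin(dip) = 17.7 / sin(32°) = 33.40 m
net slip = dip-slip / sin(rake) = 33.40 / sin(49°) = 44.3 m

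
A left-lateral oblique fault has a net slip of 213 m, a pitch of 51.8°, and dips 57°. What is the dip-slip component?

dip-slip = net slip × sin(rake) = 213 m × sin(51.8°) = 167 m

167 m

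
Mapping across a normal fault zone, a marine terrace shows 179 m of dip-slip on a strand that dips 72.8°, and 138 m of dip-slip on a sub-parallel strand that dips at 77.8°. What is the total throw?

306 m

throw_A = 179 × sin(72.8°) = 171 m
throw_B = 138 × sin(77.8°) = 134.9 m
total = 171 + 134.9 = 306 m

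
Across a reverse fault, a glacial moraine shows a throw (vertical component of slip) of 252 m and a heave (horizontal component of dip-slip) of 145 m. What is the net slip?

net slip = √(throw² + heave²) = √(252² + 145²) = 291 m

291 m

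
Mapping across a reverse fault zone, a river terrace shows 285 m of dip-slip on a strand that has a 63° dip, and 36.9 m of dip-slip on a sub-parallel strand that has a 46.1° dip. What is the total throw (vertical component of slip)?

throw_A = 285 × sin(63°) = 253.9 m
throw_B = 36.9 × sin(46.1°) = 26.59 m
total = 253.9 + 26.59 = 281 m

281 m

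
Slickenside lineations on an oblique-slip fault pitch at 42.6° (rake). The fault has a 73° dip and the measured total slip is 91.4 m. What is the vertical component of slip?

59.2 m

dip-slip = net slip × sin(rake) = 91.4 m × sin(42.6°) = 61.87 m
throw = dip-slip × sin(dip) = 61.87 × sin(73°) = 59.2 m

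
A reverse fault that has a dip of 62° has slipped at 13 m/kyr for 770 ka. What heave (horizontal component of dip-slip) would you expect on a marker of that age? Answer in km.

dip-slip = rate × time = 13 m/kyr × 770 ka = 10010 m
heave = dip-slip × cos(dip) = 10010 × cos(62°) = 4700 m = 4.70 km

4.70 km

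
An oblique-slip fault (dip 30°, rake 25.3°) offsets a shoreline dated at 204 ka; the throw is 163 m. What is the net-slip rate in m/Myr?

3740 m/Myr

dip-slip = throw / sin(dip) = 163 / sin(30°) = 326 m
net slip = dip-slip / sin(rake) = 326 / sin(25.3°) = 762.8 m
rate = 762.8 m / 204 ka = 0.00374 m/yr = 3740 m/Myr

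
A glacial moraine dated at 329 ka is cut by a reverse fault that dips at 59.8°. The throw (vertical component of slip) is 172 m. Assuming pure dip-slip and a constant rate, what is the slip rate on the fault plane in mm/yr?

dip-slip = throw / sin(dip) = 172 m / sin(59.8°) = 199 m
rate = 199 m / 329 ka = 0.000605 m/yr = 0.605 mm/yr

0.605 mm/yr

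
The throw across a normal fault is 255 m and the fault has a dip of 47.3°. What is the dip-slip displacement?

347 m

dip-slip = throw / sin(dip) = 255 / sin(47.3°) = 347 m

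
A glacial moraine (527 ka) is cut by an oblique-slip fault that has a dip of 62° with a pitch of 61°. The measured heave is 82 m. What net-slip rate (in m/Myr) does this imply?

dip-slip = heave / cos(dip) = 82 / cos(62°) = 174.7 m
net slip = dip-slip / sin(rake) = 174.7 / sin(61°) = 199.7 m
rate = 199.7 m / 527 ka = 0.000379 m/yr = 379 m/Myr

379 m/Myr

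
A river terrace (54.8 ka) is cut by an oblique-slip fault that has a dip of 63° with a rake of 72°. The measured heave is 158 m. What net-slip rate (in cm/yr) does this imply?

0.668 cm/yr

dip-slip = heave / cos(dip) = 158 / cos(63°) = 348 m
net slip = dip-slip / sin(rake) = 348 / sin(72°) = 365.9 m
rate = 365.9 m / 54.8 ka = 0.00668 m/yr = 0.668 cm/yr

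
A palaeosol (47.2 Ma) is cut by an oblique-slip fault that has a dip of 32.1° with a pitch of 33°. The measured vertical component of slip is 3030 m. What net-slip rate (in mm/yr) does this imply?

0.222 mm/yr

dip-slip = throw / sin(dip) = 3030 / sin(32.1°) = 5702 m
net slip = dip-slip / sin(rake) = 5702 / sin(33°) = 10470 m
rate = 10470 m / 47.2 Ma = 0.000222 m/yr = 0.222 mm/yr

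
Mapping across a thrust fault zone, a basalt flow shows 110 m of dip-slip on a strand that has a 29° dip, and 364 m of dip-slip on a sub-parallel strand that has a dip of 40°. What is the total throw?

287 m

throw_A = 110 × sin(29°) = 53.33 m
throw_B = 364 × sin(40°) = 234 m
total = 53.33 + 234 = 287 m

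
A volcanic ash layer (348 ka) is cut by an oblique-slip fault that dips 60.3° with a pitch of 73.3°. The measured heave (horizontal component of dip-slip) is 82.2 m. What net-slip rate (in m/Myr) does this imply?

dip-slip = heave / cos(dip) = 82.2 / cos(60.3°) = 165.9 m
net slip = dip-slip / sin(rake) = 165.9 / sin(73.3°) = 173.2 m
rate = 173.2 m / 348 ka = 0.000498 m/yr = 498 m/Myr

498 m/Myr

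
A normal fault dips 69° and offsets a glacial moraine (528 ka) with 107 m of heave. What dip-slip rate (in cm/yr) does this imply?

dip-slip = heave / cos(dip) = 107 m / cos(69°) = 298.6 m
rate = 298.6 m / 528 ka = 0.000565 m/yr = 0.0565 cm/yr

0.0565 cm/yr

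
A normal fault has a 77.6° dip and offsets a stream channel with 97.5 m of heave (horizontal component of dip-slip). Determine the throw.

443 m

throw = heave × tan(dip) = 97.5 × tan(77.6°) = 443 m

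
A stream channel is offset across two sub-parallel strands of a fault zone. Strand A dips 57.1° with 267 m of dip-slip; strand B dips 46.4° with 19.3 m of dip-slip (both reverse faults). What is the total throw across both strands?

throw_A = 267 × sin(57.1°) = 224.2 m
throw_B = 19.3 × sin(46.4°) = 13.98 m
total = 224.2 + 13.98 = 238 m

238 m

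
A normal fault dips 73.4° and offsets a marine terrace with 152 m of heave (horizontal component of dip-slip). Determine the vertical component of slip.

510 m

throw = heave × tan(dip) = 152 × tan(73.4°) = 510 m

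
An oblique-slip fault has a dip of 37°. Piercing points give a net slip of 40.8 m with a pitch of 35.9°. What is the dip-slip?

23.9 m

dip-slip = net slip × sin(rake) = 40.8 m × sin(35.9°) = 23.9 m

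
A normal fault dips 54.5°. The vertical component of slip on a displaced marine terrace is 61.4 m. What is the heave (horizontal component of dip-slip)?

heave = throw / tan(dip) = 61.4 / tan(54.5°) = 43.8 m

43.8 m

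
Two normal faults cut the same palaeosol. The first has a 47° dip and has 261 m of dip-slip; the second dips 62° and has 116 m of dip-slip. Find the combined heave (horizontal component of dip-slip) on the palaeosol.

232 m

heave_A = 261 × cos(47°) = 178 m
heave_B = 116 × cos(62°) = 54.46 m
total = 178 + 54.46 = 232 m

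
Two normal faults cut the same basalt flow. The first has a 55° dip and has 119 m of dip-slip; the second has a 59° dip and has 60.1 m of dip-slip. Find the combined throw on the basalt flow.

throw_A = 119 × sin(55°) = 97.48 m
throw_B = 60.1 × sin(59°) = 51.52 m
total = 97.48 + 51.52 = 149 m

149 m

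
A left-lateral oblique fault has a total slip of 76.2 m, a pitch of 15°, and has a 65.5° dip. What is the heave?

dip-slip = net slip × sin(rake) = 76.2 m × sin(15°) = 19.72 m
heave = dip-slip × cos(dip) = 19.72 × cos(65.5°) = 8.18 m

8.18 m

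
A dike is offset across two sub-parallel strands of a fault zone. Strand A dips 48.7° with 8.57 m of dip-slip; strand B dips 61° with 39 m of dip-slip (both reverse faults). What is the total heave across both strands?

24.6 m

heave_A = 8.57 × cos(48.7°) = 5.656 m
heave_B = 39 × cos(61°) = 18.91 m
total = 5.656 + 18.91 = 24.6 m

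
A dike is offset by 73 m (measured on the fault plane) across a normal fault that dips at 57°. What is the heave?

39.8 m

heave = dip-slip × cos(dip) = 73 m × cos(57°) = 39.8 m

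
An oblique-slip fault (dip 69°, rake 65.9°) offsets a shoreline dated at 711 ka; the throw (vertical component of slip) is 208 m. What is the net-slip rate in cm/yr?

0.0343 cm/yr

dip-slip = throw / sin(dip) = 208 / sin(69°) = 222.8 m
net slip = dip-slip / sin(rake) = 222.8 / sin(65.9°) = 244.1 m
rate = 244.1 m / 711 ka = 0.000343 m/yr = 0.0343 cm/yr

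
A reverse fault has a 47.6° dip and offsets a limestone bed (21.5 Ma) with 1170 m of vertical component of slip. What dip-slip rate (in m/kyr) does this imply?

0.0737 m/kyr

dip-slip = throw / sin(dip) = 1170 m / sin(47.6°) = 1584 m
rate = 1584 m / 21.5 Ma = 0.0000737 m/yr = 0.0737 m/kyr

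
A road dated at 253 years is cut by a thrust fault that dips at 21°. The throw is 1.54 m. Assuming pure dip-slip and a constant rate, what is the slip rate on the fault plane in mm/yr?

dip-slip = throw / sin(dip) = 1.54 m / sin(21°) = 4.297 m
rate = 4.297 m / 253 years = 0.0170 m/yr = 17 mm/yr

17 mm/yr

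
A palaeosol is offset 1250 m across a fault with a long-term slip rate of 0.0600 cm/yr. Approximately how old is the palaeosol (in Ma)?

age = offset / rate = 1250 m / (0.0600 cm/yr) = 2.08e+06 yr = 2.08 Ma

2.08 Ma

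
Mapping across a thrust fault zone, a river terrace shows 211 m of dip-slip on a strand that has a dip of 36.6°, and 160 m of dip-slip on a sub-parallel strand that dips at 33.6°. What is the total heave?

303 m

heave_A = 211 × cos(36.6°) = 169.4 m
heave_B = 160 × cos(33.6°) = 133.3 m
total = 169.4 + 133.3 = 303 m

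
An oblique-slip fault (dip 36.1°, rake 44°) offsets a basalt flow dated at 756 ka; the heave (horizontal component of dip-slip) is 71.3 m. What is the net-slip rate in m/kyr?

dip-slip = heave / cos(dip) = 71.3 / cos(36.1°) = 88.24 m
net slip = dip-slip / sin(rake) = 88.24 / sin(44°) = 127 m
rate = 127 m / 756 ka = 0.000168 m/yr = 0.168 m/kyr

0.168 m/kyr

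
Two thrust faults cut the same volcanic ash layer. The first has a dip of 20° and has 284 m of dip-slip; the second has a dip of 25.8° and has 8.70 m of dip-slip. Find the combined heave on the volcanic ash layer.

heave_A = 284 × cos(20°) = 266.9 m
heave_B = 8.70 × cos(25.8°) = 7.833 m
total = 266.9 + 7.833 = 275 m

275 m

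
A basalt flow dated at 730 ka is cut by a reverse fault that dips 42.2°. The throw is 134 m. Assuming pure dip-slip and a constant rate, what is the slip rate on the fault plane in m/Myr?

273 m/Myr

dip-slip = throw / sin(dip) = 134 m / sin(42.2°) = 199.5 m
rate = 199.5 m / 730 ka = 0.000273 m/yr = 273 m/Myr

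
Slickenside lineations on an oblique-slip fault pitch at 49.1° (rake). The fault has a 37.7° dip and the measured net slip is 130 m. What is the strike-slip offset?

strike-slip = net slip × cos(rake) = 130 m × cos(49.1°) = 85.1 m

85.1 m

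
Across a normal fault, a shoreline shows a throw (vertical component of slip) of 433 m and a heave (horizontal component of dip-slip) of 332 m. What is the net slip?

net slip = √(throw² + heave²) = √(433² + 332²) = 546 m

546 m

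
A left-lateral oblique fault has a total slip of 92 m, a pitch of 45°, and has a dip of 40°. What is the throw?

dip-slip = net slip × sin(rake) = 92 m × sin(45°) = 65.05 m
throw = dip-slip × sin(dip) = 65.05 × sin(40°) = 41.8 m

41.8 m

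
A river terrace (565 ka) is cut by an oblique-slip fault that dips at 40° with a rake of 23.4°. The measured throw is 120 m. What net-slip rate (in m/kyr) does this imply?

0.832 m/kyr

dip-slip = throw / sin(dip) = 120 / sin(40°) = 186.7 m
net slip = dip-slip / sin(rake) = 186.7 / sin(23.4°) = 470.1 m
rate = 470.1 m / 565 ka = 0.000832 m/yr = 0.832 m/kyr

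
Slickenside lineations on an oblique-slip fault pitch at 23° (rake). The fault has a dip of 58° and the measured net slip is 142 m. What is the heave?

dip-slip = net slip × sin(rake) = 142 m × sin(23°) = 55.48 m
heave = dip-slip × cos(dip) = 55.48 × cos(58°) = 29.4 m

29.4 m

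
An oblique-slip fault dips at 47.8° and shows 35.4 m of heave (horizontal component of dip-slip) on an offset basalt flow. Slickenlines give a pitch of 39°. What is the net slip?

dip-slip = heave / cos(dip) = 35.4 / cos(47.8°) = 52.70 m
net slip = dip-slip / sin(rake) = 52.70 / sin(39°) = 83.7 m

83.7 m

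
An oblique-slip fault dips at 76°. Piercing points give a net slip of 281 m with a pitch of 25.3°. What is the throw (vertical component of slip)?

dip-slip = net slip × sin(rake) = 281 m × sin(25.3°) = 120.1 m
throw = dip-slip × sin(dip) = 120.1 × sin(76°) = 117 m

117 m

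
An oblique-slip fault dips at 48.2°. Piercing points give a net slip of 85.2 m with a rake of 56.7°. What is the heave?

dip-slip = net slip × sin(rake) = 85.2 m × sin(56.7°) = 71.21 m
heave = dip-slip × cos(dip) = 71.21 × cos(48.2°) = 47.5 m

47.5 m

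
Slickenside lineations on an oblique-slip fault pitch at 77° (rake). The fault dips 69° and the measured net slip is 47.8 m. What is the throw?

43.5 m

dip-slip = net slip × sin(rake) = 47.8 m × sin(77°) = 46.57 m
throw = dip-slip × sin(dip) = 46.57 × sin(69°) = 43.5 m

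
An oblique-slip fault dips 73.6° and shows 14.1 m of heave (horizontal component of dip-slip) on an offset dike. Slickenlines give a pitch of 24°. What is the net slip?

123 m

dip-slip = heave / cos(dip) = 14.1 / cos(73.6°) = 49.94 m
net slip = dip-slip / sin(rake) = 49.94 / sin(24°) = 123 m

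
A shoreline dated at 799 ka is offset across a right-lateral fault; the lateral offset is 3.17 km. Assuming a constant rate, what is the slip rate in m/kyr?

3.97 m/kyr

rate = 3.17 km / 799 ka = 0.00397 m/yr = 3.97 m/kyr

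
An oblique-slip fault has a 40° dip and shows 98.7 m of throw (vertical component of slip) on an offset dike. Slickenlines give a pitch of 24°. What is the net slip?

378 m

dip-slip = throw / sin(dip) = 98.7 / sin(40°) = 153.5 m
net slip = dip-slip / sin(rake) = 153.5 / sin(24°) = 378 m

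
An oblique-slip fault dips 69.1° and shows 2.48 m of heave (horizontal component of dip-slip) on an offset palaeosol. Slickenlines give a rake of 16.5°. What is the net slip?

24.5 m

dip-slip = heave / cos(dip) = 2.48 / cos(69.1°) = 6.952 m
net slip = dip-slip / sin(rake) = 6.952 / sin(16.5°) = 24.5 m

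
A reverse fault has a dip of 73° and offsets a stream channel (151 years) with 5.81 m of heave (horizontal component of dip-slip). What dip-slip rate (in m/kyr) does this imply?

dip-slip = heave / cos(dip) = 5.81 m / cos(73°) = 19.87 m
rate = 19.87 m / 151 years = 0.132 m/yr = 132 m/kyr

132 m/kyr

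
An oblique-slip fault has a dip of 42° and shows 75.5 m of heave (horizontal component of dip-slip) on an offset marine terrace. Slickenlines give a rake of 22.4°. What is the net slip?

267 m

dip-slip = heave / cos(dip) = 75.5 / cos(42°) = 101.6 m
net slip = dip-slip / sin(rake) = 101.6 / sin(22.4°) = 267 m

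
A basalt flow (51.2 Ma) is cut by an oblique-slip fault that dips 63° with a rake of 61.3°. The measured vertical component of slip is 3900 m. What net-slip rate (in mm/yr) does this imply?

0.0975 mm/yr

dip-slip = throw / sin(dip) = 3900 / sin(63°) = 4377 m
net slip = dip-slip / sin(rake) = 4377 / sin(61.3°) = 4990 m
rate = 4990 m / 51.2 Ma = 0.0000975 m/yr = 0.0975 mm/yr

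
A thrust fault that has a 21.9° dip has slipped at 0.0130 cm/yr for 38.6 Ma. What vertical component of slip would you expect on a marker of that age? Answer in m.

dip-slip = rate × time = 0.0130 cm/yr × 38.6 Ma = 5018 m
throw = dip-slip × sin(dip) = 5018 × sin(21.9°) = 1870 m

1870 m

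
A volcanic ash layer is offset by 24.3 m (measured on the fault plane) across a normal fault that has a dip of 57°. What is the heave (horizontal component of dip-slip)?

heave = dip-slip × cos(dip) = 24.3 m × cos(57°) = 13.2 m

13.2 m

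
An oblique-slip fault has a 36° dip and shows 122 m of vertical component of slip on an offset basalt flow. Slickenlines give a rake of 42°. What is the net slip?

310 m

dip-slip = throw / sin(dip) = 122 / sin(36°) = 207.6 m
net slip = dip-slip / sin(rake) = 207.6 / sin(42°) = 310 m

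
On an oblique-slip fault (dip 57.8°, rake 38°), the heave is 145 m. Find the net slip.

442 m

dip-slip = heave / cos(dip) = 145 / cos(57.8°) = 272.1 m
net slip = dip-slip / sin(rake) = 272.1 / sin(38°) = 442 m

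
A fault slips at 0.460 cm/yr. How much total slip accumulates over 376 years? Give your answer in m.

1.73 m

slip = rate × time = 0.460 cm/yr × 376 years = 1.73 m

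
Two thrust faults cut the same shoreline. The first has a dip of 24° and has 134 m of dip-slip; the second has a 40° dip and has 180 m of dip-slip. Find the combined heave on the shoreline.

260 m

heave_A = 134 × cos(24°) = 122.4 m
heave_B = 180 × cos(40°) = 137.9 m
total = 122.4 + 137.9 = 260 m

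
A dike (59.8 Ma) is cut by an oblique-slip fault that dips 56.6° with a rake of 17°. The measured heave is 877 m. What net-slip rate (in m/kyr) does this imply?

0.0911 m/kyr

dip-slip = heave / cos(dip) = 877 / cos(56.6°) = 1593 m
net slip = dip-slip / sin(rake) = 1593 / sin(17°) = 5449 m
rate = 5449 m / 59.8 Ma = 0.0000911 m/yr = 0.0911 m/kyr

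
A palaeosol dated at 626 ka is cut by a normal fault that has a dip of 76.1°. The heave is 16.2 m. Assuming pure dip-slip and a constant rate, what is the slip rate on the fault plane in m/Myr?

108 m/Myr

dip-slip = heave / cos(dip) = 16.2 m / cos(76.1°) = 67.44 m
rate = 67.44 m / 626 ka = 0.000108 m/yr = 108 m/Myr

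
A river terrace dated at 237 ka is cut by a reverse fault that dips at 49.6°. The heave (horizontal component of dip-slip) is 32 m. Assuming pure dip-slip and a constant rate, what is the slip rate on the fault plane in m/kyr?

0.208 m/kyr

dip-slip = heave / cos(dip) = 32 m / cos(49.6°) = 49.37 m
rate = 49.37 m / 237 ka = 0.000208 m/yr = 0.208 m/kyr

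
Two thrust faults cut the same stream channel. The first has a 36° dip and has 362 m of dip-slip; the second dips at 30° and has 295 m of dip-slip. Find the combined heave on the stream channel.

548 m

heave_A = 362 × cos(36°) = 292.9 m
heave_B = 295 × cos(30°) = 255.5 m
total = 292.9 + 255.5 = 548 m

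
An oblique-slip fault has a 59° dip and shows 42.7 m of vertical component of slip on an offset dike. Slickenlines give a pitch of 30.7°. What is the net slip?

dip-slip = throw / sin(dip) = 42.7 / sin(59°) = 49.82 m
net slip = dip-slip / sin(rake) = 49.82 / sin(30.7°) = 97.6 m

97.6 m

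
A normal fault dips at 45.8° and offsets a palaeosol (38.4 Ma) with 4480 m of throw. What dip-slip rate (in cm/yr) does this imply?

dip-slip = throw / sin(dip) = 4480 m / sin(45.8°) = 6249 m
rate = 6249 m / 38.4 Ma = 0.000163 m/yr = 0.0163 cm/yr

0.0163 cm/yr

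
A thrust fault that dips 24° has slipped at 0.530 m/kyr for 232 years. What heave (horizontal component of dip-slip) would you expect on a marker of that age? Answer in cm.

11.2 cm

dip-slip = rate × time = 0.530 m/kyr × 232 years = 0.1230 m
heave = dip-slip × cos(dip) = 0.1230 × cos(24°) = 0.112 m = 11.2 cm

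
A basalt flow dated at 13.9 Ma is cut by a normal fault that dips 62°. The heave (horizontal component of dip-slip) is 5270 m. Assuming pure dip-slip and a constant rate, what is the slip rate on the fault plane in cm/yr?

dip-slip = heave / cos(dip) = 5270 m / cos(62°) = 11230 m
rate = 11230 m / 13.9 Ma = 0.000808 m/yr = 0.0808 cm/yr

0.0808 cm/yr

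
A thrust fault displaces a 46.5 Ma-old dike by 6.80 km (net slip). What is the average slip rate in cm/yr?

rate = 6.80 km / 46.5 Ma = 0.000146 m/yr = 0.0146 cm/yr

0.0146 cm/yr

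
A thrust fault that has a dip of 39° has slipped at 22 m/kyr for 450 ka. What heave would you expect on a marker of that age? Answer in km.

7.69 km

dip-slip = rate × time = 22 m/kyr × 450 ka = 9900 m
heave = dip-slip × cos(dip) = 9900 × cos(39°) = 7690 m = 7.69 km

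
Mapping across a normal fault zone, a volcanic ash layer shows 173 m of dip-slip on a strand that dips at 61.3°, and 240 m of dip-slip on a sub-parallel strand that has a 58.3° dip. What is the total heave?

heave_A = 173 × cos(61.3°) = 83.08 m
heave_B = 240 × cos(58.3°) = 126.1 m
total = 83.08 + 126.1 = 209 m

209 m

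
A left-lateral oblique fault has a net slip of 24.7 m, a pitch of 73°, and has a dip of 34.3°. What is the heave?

dip-slip = net slip × sin(rake) = 24.7 m × sin(73°) = 23.62 m
heave = dip-slip × cos(dip) = 23.62 × cos(34.3°) = 19.5 m

19.5 m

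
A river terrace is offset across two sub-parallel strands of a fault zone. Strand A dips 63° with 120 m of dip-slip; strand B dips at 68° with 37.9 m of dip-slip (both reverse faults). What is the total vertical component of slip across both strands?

throw_A = 120 × sin(63°) = 106.9 m
throw_B = 37.9 × sin(68°) = 35.14 m
total = 106.9 + 35.14 = 142 m

142 m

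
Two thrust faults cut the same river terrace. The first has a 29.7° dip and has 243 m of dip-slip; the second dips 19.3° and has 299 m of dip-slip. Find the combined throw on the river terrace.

throw_A = 243 × sin(29.7°) = 120.4 m
throw_B = 299 × sin(19.3°) = 98.82 m
total = 120.4 + 98.82 = 219 m

219 m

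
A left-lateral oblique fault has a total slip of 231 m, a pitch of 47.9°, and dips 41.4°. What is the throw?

dip-slip = net slip × sin(rake) = 231 m × sin(47.9°) = 171.4 m
throw = dip-slip × sin(dip) = 171.4 × sin(41.4°) = 113 m

113 m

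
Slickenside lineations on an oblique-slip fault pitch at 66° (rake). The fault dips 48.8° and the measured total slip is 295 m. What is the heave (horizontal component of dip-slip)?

178 m

dip-slip = net slip × sin(rake) = 295 m × sin(66°) = 269.5 m
heave = dip-slip × cos(dip) = 269.5 × cos(48.8°) = 178 m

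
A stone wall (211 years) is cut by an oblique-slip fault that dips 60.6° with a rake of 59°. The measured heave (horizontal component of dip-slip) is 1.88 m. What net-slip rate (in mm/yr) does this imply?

dip-slip = heave / cos(dip) = 1.88 / cos(60.6°) = 3.830 m
net slip = dip-slip / sin(rake) = 3.830 / sin(59°) = 4.468 m
rate = 4.468 m / 211 years = 0.0212 m/yr = 21.2 mm/yr

21.2 mm/yr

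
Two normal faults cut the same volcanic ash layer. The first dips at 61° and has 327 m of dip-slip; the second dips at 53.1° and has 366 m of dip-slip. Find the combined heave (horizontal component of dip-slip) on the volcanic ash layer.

heave_A = 327 × cos(61°) = 158.5 m
heave_B = 366 × cos(53.1°) = 219.8 m
total = 158.5 + 219.8 = 378 m

378 m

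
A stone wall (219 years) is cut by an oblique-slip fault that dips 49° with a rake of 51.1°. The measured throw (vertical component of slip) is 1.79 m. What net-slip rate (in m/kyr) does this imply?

13.9 m/kyr

dip-slip = throw / sin(dip) = 1.79 / sin(49°) = 2.372 m
net slip = dip-slip / sin(rake) = 2.372 / sin(51.1°) = 3.048 m
rate = 3.048 m / 219 years = 0.0139 m/yr = 13.9 m/kyr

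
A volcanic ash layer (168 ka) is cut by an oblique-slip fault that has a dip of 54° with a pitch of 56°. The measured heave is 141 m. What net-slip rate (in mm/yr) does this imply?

1.72 mm/yr

dip-slip = heave / cos(dip) = 141 / cos(54°) = 239.9 m
net slip = dip-slip / sin(rake) = 239.9 / sin(56°) = 289.4 m
rate = 289.4 m / 168 ka = 0.00172 m/yr = 1.72 mm/yr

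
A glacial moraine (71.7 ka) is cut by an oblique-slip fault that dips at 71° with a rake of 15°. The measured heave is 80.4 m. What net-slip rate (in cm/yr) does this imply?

dip-slip = heave / cos(dip) = 80.4 / cos(71°) = 247 m
net slip = dip-slip / sin(rake) = 247 / sin(15°) = 954.2 m
rate = 954.2 m / 71.7 ka = 0.0133 m/yr = 1.33 cm/yr

1.33 cm/yr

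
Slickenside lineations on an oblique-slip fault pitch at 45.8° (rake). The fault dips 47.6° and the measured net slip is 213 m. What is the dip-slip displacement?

dip-slip = net slip × sin(rake) = 213 m × sin(45.8°) = 153 m

153 m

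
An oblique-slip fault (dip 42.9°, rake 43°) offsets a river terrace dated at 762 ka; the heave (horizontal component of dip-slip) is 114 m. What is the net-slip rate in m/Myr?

299 m/Myr

dip-slip = heave / cos(dip) = 114 / cos(42.9°) = 155.6 m
net slip = dip-slip / sin(rake) = 155.6 / sin(43°) = 228.2 m
rate = 228.2 m / 762 ka = 0.000299 m/yr = 299 m/Myr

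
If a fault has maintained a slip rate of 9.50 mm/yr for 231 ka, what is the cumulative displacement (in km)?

slip = rate × time = 9.50 mm/yr × 231 ka = 2190 m = 2.19 km

2.19 km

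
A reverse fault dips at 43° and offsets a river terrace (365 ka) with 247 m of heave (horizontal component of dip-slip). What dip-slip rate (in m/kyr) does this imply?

dip-slip = heave / cos(dip) = 247 m / cos(43°) = 337.7 m
rate = 337.7 m / 365 ka = 0.000925 m/yr = 0.925 m/kyr

0.925 m/kyr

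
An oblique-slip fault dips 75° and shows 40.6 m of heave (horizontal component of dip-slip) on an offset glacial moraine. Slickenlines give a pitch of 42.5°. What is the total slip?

dip-slip = heave / cos(dip) = 40.6 / cos(75°) = 156.9 m
net slip = dip-slip / sin(rake) = 156.9 / sin(42.5°) = 232 m

232 m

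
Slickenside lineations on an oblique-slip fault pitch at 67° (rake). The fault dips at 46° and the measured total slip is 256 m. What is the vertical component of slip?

dip-slip = net slip × sin(rake) = 256 m × sin(67°) = 235.6 m
throw = dip-slip × sin(dip) = 235.6 × sin(46°) = 170 m

170 m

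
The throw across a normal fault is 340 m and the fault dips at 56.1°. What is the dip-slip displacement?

dip-slip = throw / sin(dip) = 340 / sin(56.1°) = 410 m

410 m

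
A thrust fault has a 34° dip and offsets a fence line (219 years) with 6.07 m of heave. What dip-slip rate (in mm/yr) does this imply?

dip-slip = heave / cos(dip) = 6.07 m / cos(34°) = 7.322 m
rate = 7.322 m / 219 years = 0.0334 m/yr = 33.4 mm/yr

33.4 mm/yr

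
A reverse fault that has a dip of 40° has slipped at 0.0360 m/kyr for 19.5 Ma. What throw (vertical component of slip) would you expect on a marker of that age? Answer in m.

dip-slip = rate × time = 0.0360 m/kyr × 19.5 Ma = 702 m
throw = dip-slip × sin(dip) = 702 × sin(40°) = 451 m

451 m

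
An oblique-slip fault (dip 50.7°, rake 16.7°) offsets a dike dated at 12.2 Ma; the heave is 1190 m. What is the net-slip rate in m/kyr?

0.536 m/kyr

dip-slip = heave / cos(dip) = 1190 / cos(50.7°) = 1879 m
net slip = dip-slip / sin(rake) = 1879 / sin(16.7°) = 6538 m
rate = 6538 m / 12.2 Ma = 0.000536 m/yr = 0.536 m/kyr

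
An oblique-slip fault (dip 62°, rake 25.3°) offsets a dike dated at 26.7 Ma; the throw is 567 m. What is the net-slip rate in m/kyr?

0.0563 m/kyr

dip-slip = throw / sin(dip) = 567 / sin(62°) = 642.2 m
net slip = dip-slip / sin(rake) = 642.2 / sin(25.3°) = 1503 m
rate = 1503 m / 26.7 Ma = 0.0000563 m/yr = 0.0563 m/kyr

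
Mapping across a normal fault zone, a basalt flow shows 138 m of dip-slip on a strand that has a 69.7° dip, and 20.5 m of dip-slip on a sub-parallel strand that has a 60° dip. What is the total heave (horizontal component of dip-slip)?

heave_A = 138 × cos(69.7°) = 47.88 m
heave_B = 20.5 × cos(60°) = 10.25 m
total = 47.88 + 10.25 = 58.1 m

58.1 m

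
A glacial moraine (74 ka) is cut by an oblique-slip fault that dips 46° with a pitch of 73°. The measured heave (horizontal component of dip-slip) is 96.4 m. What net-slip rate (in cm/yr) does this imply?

0.196 cm/yr

dip-slip = heave / cos(dip) = 96.4 / cos(46°) = 138.8 m
net slip = dip-slip / sin(rake) = 138.8 / sin(73°) = 145.1 m
rate = 145.1 m / 74 ka = 0.00196 m/yr = 0.196 cm/yr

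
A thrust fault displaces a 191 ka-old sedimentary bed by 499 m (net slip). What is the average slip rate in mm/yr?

2.61 mm/yr

rate = 499 m / 191 ka = 0.00261 m/yr = 2.61 mm/yr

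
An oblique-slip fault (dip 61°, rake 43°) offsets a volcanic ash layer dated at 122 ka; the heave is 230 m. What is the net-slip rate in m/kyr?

dip-slip = heave / cos(dip) = 230 / cos(61°) = 474.4 m
net slip = dip-slip / sin(rake) = 474.4 / sin(43°) = 695.6 m
rate = 695.6 m / 122 ka = 0.00570 m/yr = 5.70 m/kyr

5.70 m/kyr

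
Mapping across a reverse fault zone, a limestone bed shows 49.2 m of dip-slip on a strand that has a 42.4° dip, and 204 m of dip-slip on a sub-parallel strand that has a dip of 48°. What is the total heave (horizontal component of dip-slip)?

heave_A = 49.2 × cos(42.4°) = 36.33 m
heave_B = 204 × cos(48°) = 136.5 m
total = 36.33 + 136.5 = 173 m

173 m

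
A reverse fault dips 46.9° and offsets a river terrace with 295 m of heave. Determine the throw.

315 m

throw = heave × tan(dip) = 295 × tan(46.9°) = 315 m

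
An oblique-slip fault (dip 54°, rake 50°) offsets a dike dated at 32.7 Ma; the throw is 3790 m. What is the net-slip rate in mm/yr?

dip-slip = throw / sin(dip) = 3790 / sin(54°) = 4685 m
net slip = dip-slip / sin(rake) = 4685 / sin(50°) = 6115 m
rate = 6115 m / 32.7 Ma = 0.000187 m/yr = 0.187 mm/yr

0.187 mm/yr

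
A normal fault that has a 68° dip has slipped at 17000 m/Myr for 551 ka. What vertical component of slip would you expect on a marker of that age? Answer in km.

8.68 km

dip-slip = rate × time = 17000 m/Myr × 551 ka = 9367 m
throw = dip-slip × sin(dip) = 9367 × sin(68°) = 8680 m = 8.68 km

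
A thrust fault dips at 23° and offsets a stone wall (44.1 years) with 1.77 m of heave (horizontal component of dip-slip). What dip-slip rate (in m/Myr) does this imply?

dip-slip = heave / cos(dip) = 1.77 m / cos(23°) = 1.923 m
rate = 1.923 m / 44.1 years = 0.0436 m/yr = 43600 m/Myr

43600 m/Myr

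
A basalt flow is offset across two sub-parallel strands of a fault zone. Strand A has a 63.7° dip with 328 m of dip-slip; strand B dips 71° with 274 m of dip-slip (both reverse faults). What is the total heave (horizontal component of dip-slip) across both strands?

heave_A = 328 × cos(63.7°) = 145.3 m
heave_B = 274 × cos(71°) = 89.21 m
total = 145.3 + 89.21 = 235 m

235 m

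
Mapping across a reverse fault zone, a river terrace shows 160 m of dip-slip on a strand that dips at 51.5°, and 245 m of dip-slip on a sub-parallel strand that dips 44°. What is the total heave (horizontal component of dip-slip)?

heave_A = 160 × cos(51.5°) = 99.60 m
heave_B = 245 × cos(44°) = 176.2 m
total = 99.60 + 176.2 = 276 m

276 m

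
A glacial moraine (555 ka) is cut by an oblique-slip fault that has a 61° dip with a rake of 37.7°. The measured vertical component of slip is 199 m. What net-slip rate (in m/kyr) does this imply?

dip-slip = throw / sin(dip) = 199 / sin(61°) = 227.5 m
net slip = dip-slip / sin(rake) = 227.5 / sin(37.7°) = 372.1 m
rate = 372.1 m / 555 ka = 0.000670 m/yr = 0.670 m/kyr

0.670 m/kyr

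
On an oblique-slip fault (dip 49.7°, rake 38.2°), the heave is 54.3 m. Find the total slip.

dip-slip = heave / cos(dip) = 54.3 / cos(49.7°) = 83.95 m
net slip = dip-slip / sin(rake) = 83.95 / sin(38.2°) = 136 m

136 m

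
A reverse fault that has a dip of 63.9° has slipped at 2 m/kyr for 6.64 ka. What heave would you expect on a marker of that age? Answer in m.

5.84 m

dip-slip = rate × time = 2 m/kyr × 6.64 ka = 13.28 m
heave = dip-slip × cos(dip) = 13.28 × cos(63.9°) = 5.84 m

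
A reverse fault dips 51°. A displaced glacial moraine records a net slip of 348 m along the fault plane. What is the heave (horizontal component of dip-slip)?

219 m

heave = dip-slip × cos(dip) = 348 m × cos(51°) = 219 m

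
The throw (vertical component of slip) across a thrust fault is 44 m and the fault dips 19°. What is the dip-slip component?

dip-slip = throw / sin(dip) = 44 / sin(19°) = 135 m

135 m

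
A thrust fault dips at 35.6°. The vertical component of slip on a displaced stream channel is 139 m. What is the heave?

194 m

heave = throw / tan(dip) = 139 / tan(35.6°) = 194 m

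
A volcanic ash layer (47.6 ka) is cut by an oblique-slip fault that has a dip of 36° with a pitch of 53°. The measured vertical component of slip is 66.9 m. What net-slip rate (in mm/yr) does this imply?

dip-slip = throw / sin(dip) = 66.9 / sin(36°) = 113.8 m
net slip = dip-slip / sin(rake) = 113.8 / sin(53°) = 142.5 m
rate = 142.5 m / 47.6 ka = 0.00299 m/yr = 2.99 mm/yr

2.99 mm/yr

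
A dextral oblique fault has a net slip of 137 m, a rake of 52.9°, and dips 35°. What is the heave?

89.5 m

dip-slip = net slip × sin(rake) = 137 m × sin(52.9°) = 109.3 m
heave = dip-slip × cos(dip) = 109.3 × cos(35°) = 89.5 m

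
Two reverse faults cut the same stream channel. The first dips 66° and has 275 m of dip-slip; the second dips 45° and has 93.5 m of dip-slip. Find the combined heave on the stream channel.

178 m

heave_A = 275 × cos(66°) = 111.9 m
heave_B = 93.5 × cos(45°) = 66.11 m
total = 111.9 + 66.11 = 178 m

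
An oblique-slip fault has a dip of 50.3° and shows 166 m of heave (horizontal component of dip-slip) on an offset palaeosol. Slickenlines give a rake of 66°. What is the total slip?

284 m

dip-slip = heave / cos(dip) = 166 / cos(50.3°) = 259.9 m
net slip = dip-slip / sin(rake) = 259.9 / sin(66°) = 284 m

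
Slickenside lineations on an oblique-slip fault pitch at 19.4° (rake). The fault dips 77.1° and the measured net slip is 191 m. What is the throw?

dip-slip = net slip × sin(rake) = 191 m × sin(19.4°) = 63.44 m
throw = dip-slip × sin(dip) = 63.44 × sin(77.1°) = 61.8 m

61.8 m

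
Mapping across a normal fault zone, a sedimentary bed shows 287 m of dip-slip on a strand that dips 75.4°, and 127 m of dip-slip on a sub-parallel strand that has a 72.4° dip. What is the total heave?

heave_A = 287 × cos(75.4°) = 72.34 m
heave_B = 127 × cos(72.4°) = 38.40 m
total = 72.34 + 38.40 = 111 m

111 m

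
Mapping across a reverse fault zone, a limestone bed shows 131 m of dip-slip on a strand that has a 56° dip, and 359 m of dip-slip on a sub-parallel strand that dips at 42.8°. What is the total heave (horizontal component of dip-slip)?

337 m

heave_A = 131 × cos(56°) = 73.25 m
heave_B = 359 × cos(42.8°) = 263.4 m
total = 73.25 + 263.4 = 337 m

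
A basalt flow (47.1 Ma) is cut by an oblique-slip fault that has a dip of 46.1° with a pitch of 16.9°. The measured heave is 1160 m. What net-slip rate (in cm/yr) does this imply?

0.0122 cm/yr

dip-slip = heave / cos(dip) = 1160 / cos(46.1°) = 1673 m
net slip = dip-slip / sin(rake) = 1673 / sin(16.9°) = 5755 m
rate = 5755 m / 47.1 Ma = 0.000122 m/yr = 0.0122 cm/yr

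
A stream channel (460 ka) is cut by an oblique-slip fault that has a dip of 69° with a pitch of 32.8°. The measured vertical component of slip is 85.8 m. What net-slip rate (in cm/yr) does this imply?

0.0369 cm/yr

dip-slip = throw / sin(dip) = 85.8 / sin(69°) = 91.90 m
net slip = dip-slip / sin(rake) = 91.90 / sin(32.8°) = 169.7 m
rate = 169.7 m / 460 ka = 0.000369 m/yr = 0.0369 cm/yr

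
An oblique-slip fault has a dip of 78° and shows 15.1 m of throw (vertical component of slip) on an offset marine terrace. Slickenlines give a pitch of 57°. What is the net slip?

dip-slip = throw / sin(dip) = 15.1 / sin(78°) = 15.44 m
net slip = dip-slip / sin(rake) = 15.44 / sin(57°) = 18.4 m

18.4 m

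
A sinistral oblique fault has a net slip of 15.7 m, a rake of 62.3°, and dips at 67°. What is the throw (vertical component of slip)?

dip-slip = net slip × sin(rake) = 15.7 m × sin(62.3°) = 13.90 m
throw = dip-slip × sin(dip) = 13.90 × sin(67°) = 12.8 m

12.8 m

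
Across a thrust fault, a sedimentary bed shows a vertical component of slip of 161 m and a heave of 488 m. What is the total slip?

net slip = √(throw² + heave²) = √(161² + 488²) = 514 m

514 m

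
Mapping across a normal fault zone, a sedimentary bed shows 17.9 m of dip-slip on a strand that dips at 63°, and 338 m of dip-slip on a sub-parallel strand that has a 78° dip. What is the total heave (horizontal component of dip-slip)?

78.4 m

heave_A = 17.9 × cos(63°) = 8.126 m
heave_B = 338 × cos(78°) = 70.27 m
total = 8.126 + 70.27 = 78.4 m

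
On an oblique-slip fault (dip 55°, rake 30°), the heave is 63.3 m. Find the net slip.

dip-slip = heave / cos(dip) = 63.3 / cos(55°) = 110.4 m
net slip = dip-slip / sin(rake) = 110.4 / sin(30°) = 221 m

221 m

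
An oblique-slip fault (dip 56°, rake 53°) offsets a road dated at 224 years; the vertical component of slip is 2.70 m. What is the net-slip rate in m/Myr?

18200 m/Myr

dip-slip = throw / sin(dip) = 2.70 / sin(56°) = 3.257 m
net slip = dip-slip / sin(rake) = 3.257 / sin(53°) = 4.078 m
rate = 4.078 m / 224 years = 0.0182 m/yr = 18200 m/Myr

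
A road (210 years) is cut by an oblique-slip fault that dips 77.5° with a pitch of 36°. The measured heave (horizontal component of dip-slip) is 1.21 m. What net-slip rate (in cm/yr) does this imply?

dip-slip = heave / cos(dip) = 1.21 / cos(77.5°) = 5.590 m
net slip = dip-slip / sin(rake) = 5.590 / sin(36°) = 9.511 m
rate = 9.511 m / 210 years = 0.0453 m/yr = 4.53 cm/yr

4.53 cm/yr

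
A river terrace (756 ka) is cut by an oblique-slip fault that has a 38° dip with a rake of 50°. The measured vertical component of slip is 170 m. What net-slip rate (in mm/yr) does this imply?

dip-slip = throw / sin(dip) = 170 / sin(38°) = 276.1 m
net slip = dip-slip / sin(rake) = 276.1 / sin(50°) = 360.5 m
rate = 360.5 m / 756 ka = 0.000477 m/yr = 0.477 mm/yr

0.477 mm/yr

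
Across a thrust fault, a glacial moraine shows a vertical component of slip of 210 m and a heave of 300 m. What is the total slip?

366 m

net slip = √(throw² + heave²) = √(210² + 300²) = 366 m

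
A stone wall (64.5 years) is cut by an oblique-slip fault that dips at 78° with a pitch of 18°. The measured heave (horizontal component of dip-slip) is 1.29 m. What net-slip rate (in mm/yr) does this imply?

311 mm/yr

dip-slip = heave / cos(dip) = 1.29 / cos(78°) = 6.205 m
net slip = dip-slip / sin(rake) = 6.205 / sin(18°) = 20.08 m
rate = 20.08 m / 64.5 years = 0.311 m/yr = 311 mm/yr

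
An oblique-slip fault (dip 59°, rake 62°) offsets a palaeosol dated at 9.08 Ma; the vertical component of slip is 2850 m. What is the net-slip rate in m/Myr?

415 m/Myr

dip-slip = throw / sin(dip) = 2850 / sin(59°) = 3325 m
net slip = dip-slip / sin(rake) = 3325 / sin(62°) = 3766 m
rate = 3766 m / 9.08 Ma = 0.000415 m/yr = 415 m/Myr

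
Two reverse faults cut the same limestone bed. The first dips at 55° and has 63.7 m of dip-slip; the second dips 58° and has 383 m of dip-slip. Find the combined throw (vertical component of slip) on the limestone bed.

throw_A = 63.7 × sin(55°) = 52.18 m
throw_B = 383 × sin(58°) = 324.8 m
total = 52.18 + 324.8 = 377 m

377 m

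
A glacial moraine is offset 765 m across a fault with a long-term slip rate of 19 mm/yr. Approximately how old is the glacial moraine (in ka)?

age = offset / rate = 765 m / (19 mm/yr) = 40300 yr = 40.3 ka

40.3 ka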